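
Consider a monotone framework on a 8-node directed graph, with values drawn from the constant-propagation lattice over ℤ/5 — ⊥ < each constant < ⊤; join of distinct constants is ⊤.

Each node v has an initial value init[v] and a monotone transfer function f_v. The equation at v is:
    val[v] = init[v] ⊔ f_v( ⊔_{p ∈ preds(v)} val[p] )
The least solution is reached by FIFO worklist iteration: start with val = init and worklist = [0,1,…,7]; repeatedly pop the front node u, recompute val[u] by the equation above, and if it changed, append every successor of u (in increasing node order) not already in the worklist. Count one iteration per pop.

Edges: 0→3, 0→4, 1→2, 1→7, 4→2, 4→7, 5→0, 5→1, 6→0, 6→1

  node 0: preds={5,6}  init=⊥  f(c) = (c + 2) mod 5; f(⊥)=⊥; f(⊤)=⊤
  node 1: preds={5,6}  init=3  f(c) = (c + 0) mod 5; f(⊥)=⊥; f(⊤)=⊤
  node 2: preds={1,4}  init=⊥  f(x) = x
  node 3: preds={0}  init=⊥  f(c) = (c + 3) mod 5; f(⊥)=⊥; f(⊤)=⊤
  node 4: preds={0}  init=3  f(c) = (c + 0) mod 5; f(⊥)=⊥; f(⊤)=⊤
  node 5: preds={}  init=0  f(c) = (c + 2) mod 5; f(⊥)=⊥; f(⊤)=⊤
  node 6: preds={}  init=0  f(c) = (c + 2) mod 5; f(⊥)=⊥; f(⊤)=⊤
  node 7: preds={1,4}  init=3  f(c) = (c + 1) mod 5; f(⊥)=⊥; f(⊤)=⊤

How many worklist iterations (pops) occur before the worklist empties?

Iteration log — 9 steps:
  step 1. node 0  ⊔preds=0  new=2  old=⊥  +wl: 
  step 2. node 1  ⊔preds=0  new=⊤  old=3  +wl: 
  step 3. node 2  ⊔preds=⊤  new=⊤  old=⊥  +wl: 
  step 4. node 3  ⊔preds=2  new=0  old=⊥  +wl: 
  step 5. node 4  ⊔preds=2  new=⊤  old=3  +wl: 2
  step 6. node 5  ⊔preds=⊥  new=0  stable
  step 7. node 6  ⊔preds=⊥  new=0  stable
  step 8. node 7  ⊔preds=⊤  new=⊤  old=3  +wl: 
  step 9. node 2  ⊔preds=⊤  new=⊤  stable

Least fixpoint reached:
  node 0: 2
  node 1: ⊤
  node 2: ⊤
  node 3: 0
  node 4: ⊤
  node 5: 0
  node 6: 0
  node 7: ⊤

9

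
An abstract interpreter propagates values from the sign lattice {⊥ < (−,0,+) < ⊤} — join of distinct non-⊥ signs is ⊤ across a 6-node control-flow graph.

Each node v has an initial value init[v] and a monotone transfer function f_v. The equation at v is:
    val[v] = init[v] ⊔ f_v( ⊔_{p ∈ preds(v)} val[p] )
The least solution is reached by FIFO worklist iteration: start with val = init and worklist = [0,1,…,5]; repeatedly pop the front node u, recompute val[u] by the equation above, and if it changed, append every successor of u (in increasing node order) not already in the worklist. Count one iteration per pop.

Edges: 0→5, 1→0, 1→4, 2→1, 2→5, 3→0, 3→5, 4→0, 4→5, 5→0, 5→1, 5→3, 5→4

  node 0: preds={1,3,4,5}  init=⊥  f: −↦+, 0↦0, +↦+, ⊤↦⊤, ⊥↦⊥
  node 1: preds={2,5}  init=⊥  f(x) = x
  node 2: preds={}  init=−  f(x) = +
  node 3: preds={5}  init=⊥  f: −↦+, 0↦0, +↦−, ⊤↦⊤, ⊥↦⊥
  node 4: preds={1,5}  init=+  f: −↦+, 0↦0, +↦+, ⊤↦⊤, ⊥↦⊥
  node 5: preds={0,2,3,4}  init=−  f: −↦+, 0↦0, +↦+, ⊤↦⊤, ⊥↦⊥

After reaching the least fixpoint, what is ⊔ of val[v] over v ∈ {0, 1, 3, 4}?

⊤

Trace (12 dequeues):
  [1] u=0 | in ⊤ | out ⊤ | prev ⊥ | push {}
  [2] u=1 | in − | out − | prev ⊥ | push {0}
  [3] u=2 | in ⊥ | out ⊤ | prev − | push {1}
  [4] u=3 | in − | out + | prev ⊥ | push {}
  [5] u=4 | in − | out + | ==
  [6] u=5 | in ⊤ | out ⊤ | prev − | push {3,4}
  [7] u=0 | in ⊤ | out ⊤ | ==
  [8] u=1 | in ⊤ | out ⊤ | prev − | push {0}
  [9] u=3 | in ⊤ | out ⊤ | prev + | push {5}
  [10] u=4 | in ⊤ | out ⊤ | prev + | push {}
  [11] u=0 | in ⊤ | out ⊤ | ==
  [12] u=5 | in ⊤ | out ⊤ | ==

Converged values:
  [0] ⊤
  [1] ⊤
  [2] ⊤
  [3] ⊤
  [4] ⊤
  [5] ⊤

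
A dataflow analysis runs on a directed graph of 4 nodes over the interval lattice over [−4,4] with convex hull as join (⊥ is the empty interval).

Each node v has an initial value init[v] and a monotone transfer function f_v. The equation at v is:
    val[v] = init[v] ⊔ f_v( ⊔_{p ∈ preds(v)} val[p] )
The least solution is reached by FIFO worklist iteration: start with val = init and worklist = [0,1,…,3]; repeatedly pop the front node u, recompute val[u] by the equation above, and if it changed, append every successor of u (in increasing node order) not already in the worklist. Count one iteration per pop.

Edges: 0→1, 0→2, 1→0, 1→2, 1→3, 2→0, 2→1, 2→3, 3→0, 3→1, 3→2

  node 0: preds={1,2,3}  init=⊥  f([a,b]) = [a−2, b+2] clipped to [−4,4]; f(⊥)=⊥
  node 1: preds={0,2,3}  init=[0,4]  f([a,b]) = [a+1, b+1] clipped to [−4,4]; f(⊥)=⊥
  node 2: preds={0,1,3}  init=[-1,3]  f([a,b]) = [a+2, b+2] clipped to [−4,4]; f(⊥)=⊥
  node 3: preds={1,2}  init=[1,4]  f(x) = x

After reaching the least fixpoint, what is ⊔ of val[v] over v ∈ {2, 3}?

Worklist (12 pops):
  #1 pop 0: in=[-1,4] → [-3,4] (was ⊥); enqueue []
  #2 pop 1: in=[-3,4] → [-2,4] (was [0,4]); enqueue [0]
  #3 pop 2: in=[-3,4] → [-1,4] (was [-1,3]); enqueue [1]
  #4 pop 3: in=[-2,4] → [-2,4] (was [1,4]); enqueue [2]
  #5 pop 0: in=[-2,4] → [-4,4] (was [-3,4]); enqueue []
  #6 pop 1: in=[-4,4] → [-3,4] (was [-2,4]); enqueue [0,3]
  #7 pop 2: in=[-4,4] → [-2,4] (was [-1,4]); enqueue [1]
  #8 pop 0: in=[-3,4] → [-4,4] (no change)
  #9 pop 3: in=[-3,4] → [-3,4] (was [-2,4]); enqueue [0,2]
  #10 pop 1: in=[-4,4] → [-3,4] (no change)
  #11 pop 0: in=[-3,4] → [-4,4] (no change)
  #12 pop 2: in=[-4,4] → [-2,4] (no change)

Fixpoint:
  val[0] = [-4,4]
  val[1] = [-3,4]
  val[2] = [-2,4]
  val[3] = [-3,4]

[-3,4]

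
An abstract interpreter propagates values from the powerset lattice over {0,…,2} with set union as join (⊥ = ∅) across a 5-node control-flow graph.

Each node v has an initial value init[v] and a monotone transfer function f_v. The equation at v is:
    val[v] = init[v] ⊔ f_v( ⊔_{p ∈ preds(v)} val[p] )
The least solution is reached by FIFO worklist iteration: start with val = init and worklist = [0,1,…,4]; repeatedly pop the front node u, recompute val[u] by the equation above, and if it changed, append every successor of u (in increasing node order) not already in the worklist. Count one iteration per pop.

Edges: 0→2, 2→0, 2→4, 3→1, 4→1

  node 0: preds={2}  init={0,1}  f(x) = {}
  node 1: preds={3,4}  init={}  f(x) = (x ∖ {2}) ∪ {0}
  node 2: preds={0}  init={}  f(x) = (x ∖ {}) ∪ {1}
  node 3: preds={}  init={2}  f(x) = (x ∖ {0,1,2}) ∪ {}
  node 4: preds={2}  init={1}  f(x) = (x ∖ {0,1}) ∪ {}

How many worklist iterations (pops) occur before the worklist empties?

Trace (6 dequeues):
  [1] u=0 | in {} | out {0,1} | ==
  [2] u=1 | in {1,2} | out {0,1} | prev {} | push {}
  [3] u=2 | in {0,1} | out {0,1} | prev {} | push {0}
  [4] u=3 | in {} | out {2} | ==
  [5] u=4 | in {0,1} | out {1} | ==
  [6] u=0 | in {0,1} | out {0,1} | ==

Converged values:
  [0] {0,1}
  [1] {0,1}
  [2] {0,1}
  [3] {2}
  [4] {1}

6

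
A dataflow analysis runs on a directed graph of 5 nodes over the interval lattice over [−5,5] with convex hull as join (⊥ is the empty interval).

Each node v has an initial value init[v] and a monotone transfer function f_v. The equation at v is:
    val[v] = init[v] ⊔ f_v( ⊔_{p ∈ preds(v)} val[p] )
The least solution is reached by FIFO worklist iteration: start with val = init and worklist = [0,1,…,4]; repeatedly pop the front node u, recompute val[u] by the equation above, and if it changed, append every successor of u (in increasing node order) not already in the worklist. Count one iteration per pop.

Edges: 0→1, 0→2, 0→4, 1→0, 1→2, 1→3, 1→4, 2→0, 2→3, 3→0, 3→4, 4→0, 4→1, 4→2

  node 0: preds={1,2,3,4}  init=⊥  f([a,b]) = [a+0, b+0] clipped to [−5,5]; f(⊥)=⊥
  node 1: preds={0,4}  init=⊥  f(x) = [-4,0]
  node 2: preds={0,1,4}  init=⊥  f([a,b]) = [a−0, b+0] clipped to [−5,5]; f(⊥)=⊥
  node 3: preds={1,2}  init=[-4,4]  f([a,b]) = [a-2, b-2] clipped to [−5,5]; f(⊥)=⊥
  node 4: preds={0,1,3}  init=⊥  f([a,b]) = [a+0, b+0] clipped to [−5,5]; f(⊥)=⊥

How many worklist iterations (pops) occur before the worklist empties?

Trace (11 dequeues):
  [1] u=0 | in [-4,4] | out [-4,4] | prev ⊥ | push {}
  [2] u=1 | in [-4,4] | out [-4,0] | prev ⊥ | push {0}
  [3] u=2 | in [-4,4] | out [-4,4] | prev ⊥ | push {}
  [4] u=3 | in [-4,4] | out [-5,4] | prev [-4,4] | push {}
  [5] u=4 | in [-5,4] | out [-5,4] | prev ⊥ | push {1,2}
  [6] u=0 | in [-5,4] | out [-5,4] | prev [-4,4] | push {4}
  [7] u=1 | in [-5,4] | out [-4,0] | ==
  [8] u=2 | in [-5,4] | out [-5,4] | prev [-4,4] | push {0,3}
  [9] u=4 | in [-5,4] | out [-5,4] | ==
  [10] u=0 | in [-5,4] | out [-5,4] | ==
  [11] u=3 | in [-5,4] | out [-5,4] | ==

Converged values:
  [0] [-5,4]
  [1] [-4,0]
  [2] [-5,4]
  [3] [-5,4]
  [4] [-5,4]

11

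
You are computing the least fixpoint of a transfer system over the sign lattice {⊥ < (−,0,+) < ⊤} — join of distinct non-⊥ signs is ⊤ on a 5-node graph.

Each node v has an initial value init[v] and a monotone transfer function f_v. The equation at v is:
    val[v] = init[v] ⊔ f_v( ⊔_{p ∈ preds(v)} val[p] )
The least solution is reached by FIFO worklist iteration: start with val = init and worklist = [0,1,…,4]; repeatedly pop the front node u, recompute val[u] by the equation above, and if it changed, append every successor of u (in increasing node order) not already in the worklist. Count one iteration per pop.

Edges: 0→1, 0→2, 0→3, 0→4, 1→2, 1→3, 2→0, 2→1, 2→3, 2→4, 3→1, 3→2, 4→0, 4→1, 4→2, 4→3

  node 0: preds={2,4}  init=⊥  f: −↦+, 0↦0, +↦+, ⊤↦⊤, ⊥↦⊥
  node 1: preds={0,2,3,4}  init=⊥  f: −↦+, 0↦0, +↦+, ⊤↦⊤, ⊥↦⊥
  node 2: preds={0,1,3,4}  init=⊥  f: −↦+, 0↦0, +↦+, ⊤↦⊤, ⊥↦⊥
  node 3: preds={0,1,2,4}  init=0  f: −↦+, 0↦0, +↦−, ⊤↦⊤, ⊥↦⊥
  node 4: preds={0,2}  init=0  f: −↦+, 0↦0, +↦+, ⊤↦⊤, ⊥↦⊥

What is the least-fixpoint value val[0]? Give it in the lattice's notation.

0

Iteration log — 7 steps:
  step 1. node 0  ⊔preds=0  new=0  old=⊥  +wl: 
  step 2. node 1  ⊔preds=0  new=0  old=⊥  +wl: 
  step 3. node 2  ⊔preds=0  new=0  old=⊥  +wl: 0,1
  step 4. node 3  ⊔preds=0  new=0  stable
  step 5. node 4  ⊔preds=0  new=0  stable
  step 6. node 0  ⊔preds=0  new=0  stable
  step 7. node 1  ⊔preds=0  new=0  stable

Least fixpoint reached:
  node 0: 0
  node 1: 0
  node 2: 0
  node 3: 0
  node 4: 0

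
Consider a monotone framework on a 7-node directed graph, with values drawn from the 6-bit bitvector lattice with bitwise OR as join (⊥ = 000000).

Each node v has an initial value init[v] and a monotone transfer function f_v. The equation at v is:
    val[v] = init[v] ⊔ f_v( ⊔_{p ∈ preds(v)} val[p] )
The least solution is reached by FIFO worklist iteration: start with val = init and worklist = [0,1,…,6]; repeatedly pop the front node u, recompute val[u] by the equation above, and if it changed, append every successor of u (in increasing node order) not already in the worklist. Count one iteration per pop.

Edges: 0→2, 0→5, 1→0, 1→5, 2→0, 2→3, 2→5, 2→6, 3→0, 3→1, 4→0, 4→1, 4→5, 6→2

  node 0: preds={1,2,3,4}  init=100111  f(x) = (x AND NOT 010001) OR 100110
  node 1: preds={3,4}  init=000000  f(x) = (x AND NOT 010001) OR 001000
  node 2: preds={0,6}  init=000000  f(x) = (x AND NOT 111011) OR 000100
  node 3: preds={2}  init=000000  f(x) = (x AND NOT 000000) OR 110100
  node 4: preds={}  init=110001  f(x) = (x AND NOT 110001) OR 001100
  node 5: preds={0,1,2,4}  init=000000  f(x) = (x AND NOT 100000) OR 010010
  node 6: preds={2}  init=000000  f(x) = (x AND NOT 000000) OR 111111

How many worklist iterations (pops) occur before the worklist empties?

Trace (12 dequeues):
  [1] u=0 | in 110001 | out 100111 | ==
  [2] u=1 | in 110001 | out 101000 | prev 000000 | push {0}
  [3] u=2 | in 100111 | out 000100 | prev 000000 | push {}
  [4] u=3 | in 000100 | out 110100 | prev 000000 | push {1}
  [5] u=4 | in 000000 | out 111101 | prev 110001 | push {}
  [6] u=5 | in 111111 | out 011111 | prev 000000 | push {}
  [7] u=6 | in 000100 | out 111111 | prev 000000 | push {2}
  [8] u=0 | in 111101 | out 101111 | prev 100111 | push {5}
  [9] u=1 | in 111101 | out 101100 | prev 101000 | push {0}
  [10] u=2 | in 111111 | out 000100 | ==
  [11] u=5 | in 111111 | out 011111 | ==
  [12] u=0 | in 111101 | out 101111 | ==

Converged values:
  [0] 101111
  [1] 101100
  [2] 000100
  [3] 110100
  [4] 111101
  [5] 011111
  [6] 111111

12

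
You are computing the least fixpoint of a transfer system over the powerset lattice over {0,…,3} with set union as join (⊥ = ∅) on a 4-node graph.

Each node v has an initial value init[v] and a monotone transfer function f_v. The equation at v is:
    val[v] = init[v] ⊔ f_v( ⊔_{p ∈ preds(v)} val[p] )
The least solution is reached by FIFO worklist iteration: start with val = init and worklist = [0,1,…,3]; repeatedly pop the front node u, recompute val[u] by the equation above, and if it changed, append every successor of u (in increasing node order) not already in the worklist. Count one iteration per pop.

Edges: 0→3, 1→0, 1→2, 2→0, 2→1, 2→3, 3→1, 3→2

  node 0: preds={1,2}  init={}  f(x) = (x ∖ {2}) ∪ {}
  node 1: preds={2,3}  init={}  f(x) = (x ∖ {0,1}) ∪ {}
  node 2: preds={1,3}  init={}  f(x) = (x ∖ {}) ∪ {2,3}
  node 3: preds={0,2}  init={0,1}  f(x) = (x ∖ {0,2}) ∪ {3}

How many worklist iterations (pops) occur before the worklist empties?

9

Trace (9 dequeues):
  [1] u=0 | in {} | out {} | ==
  [2] u=1 | in {0,1} | out {} | ==
  [3] u=2 | in {0,1} | out {0,1,2,3} | prev {} | push {0,1}
  [4] u=3 | in {0,1,2,3} | out {0,1,3} | prev {0,1} | push {2}
  [5] u=0 | in {0,1,2,3} | out {0,1,3} | prev {} | push {3}
  [6] u=1 | in {0,1,2,3} | out {2,3} | prev {} | push {0}
  [7] u=2 | in {0,1,2,3} | out {0,1,2,3} | ==
  [8] u=3 | in {0,1,2,3} | out {0,1,3} | ==
  [9] u=0 | in {0,1,2,3} | out {0,1,3} | ==

Converged values:
  [0] {0,1,3}
  [1] {2,3}
  [2] {0,1,2,3}
  [3] {0,1,3}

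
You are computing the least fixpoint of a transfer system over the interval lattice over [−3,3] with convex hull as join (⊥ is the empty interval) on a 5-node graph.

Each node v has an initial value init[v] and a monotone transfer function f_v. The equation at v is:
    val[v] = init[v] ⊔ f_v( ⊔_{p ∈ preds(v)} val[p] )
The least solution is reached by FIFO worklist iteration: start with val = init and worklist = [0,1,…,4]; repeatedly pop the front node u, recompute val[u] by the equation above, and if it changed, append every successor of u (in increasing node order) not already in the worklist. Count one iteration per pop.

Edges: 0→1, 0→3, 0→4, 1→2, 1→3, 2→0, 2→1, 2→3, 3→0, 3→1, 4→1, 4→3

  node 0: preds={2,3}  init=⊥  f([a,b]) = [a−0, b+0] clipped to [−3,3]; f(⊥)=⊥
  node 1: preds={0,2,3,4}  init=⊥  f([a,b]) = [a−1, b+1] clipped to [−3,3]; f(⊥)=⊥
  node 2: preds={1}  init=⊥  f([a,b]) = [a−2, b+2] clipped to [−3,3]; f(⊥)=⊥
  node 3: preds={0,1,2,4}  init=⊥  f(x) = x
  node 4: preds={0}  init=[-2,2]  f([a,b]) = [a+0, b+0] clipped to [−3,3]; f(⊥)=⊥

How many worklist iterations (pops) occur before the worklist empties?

Trace (11 dequeues):
  [1] u=0 | in ⊥ | out ⊥ | ==
  [2] u=1 | in [-2,2] | out [-3,3] | prev ⊥ | push {}
  [3] u=2 | in [-3,3] | out [-3,3] | prev ⊥ | push {0,1}
  [4] u=3 | in [-3,3] | out [-3,3] | prev ⊥ | push {}
  [5] u=4 | in ⊥ | out [-2,2] | ==
  [6] u=0 | in [-3,3] | out [-3,3] | prev ⊥ | push {3,4}
  [7] u=1 | in [-3,3] | out [-3,3] | ==
  [8] u=3 | in [-3,3] | out [-3,3] | ==
  [9] u=4 | in [-3,3] | out [-3,3] | prev [-2,2] | push {1,3}
  [10] u=1 | in [-3,3] | out [-3,3] | ==
  [11] u=3 | in [-3,3] | out [-3,3] | ==

Converged values:
  [0] [-3,3]
  [1] [-3,3]
  [2] [-3,3]
  [3] [-3,3]
  [4] [-3,3]

11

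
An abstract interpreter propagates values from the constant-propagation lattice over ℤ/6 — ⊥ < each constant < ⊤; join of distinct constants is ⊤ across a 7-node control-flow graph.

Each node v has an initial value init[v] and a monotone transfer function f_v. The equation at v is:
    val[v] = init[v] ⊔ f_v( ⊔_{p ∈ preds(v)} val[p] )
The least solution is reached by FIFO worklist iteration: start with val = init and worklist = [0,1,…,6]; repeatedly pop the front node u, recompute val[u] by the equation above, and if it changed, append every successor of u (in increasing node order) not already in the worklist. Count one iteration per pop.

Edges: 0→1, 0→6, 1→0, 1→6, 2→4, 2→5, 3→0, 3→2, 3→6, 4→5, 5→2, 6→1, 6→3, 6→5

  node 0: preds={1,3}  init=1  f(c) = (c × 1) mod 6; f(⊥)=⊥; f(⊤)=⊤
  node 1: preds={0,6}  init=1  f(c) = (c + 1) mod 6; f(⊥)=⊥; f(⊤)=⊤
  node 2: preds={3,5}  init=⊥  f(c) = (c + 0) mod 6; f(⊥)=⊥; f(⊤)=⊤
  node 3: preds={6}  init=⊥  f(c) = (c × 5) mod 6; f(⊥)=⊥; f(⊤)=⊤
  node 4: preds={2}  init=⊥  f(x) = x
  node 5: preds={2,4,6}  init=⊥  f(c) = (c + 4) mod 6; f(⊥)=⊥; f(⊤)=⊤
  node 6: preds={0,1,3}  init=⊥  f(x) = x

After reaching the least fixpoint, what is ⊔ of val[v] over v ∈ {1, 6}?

Worklist (16 pops):
  #1 pop 0: in=1 → 1 (no change)
  #2 pop 1: in=1 → ⊤ (was 1); enqueue [0]
  #3 pop 2: in=⊥ → ⊥ (no change)
  #4 pop 3: in=⊥ → ⊥ (no change)
  #5 pop 4: in=⊥ → ⊥ (no change)
  #6 pop 5: in=⊥ → ⊥ (no change)
  #7 pop 6: in=⊤ → ⊤ (was ⊥); enqueue [1,3,5]
  #8 pop 0: in=⊤ → ⊤ (was 1); enqueue [6]
  #9 pop 1: in=⊤ → ⊤ (no change)
  #10 pop 3: in=⊤ → ⊤ (was ⊥); enqueue [0,2]
  #11 pop 5: in=⊤ → ⊤ (was ⊥); enqueue []
  #12 pop 6: in=⊤ → ⊤ (no change)
  #13 pop 0: in=⊤ → ⊤ (no change)
  #14 pop 2: in=⊤ → ⊤ (was ⊥); enqueue [4,5]
  #15 pop 4: in=⊤ → ⊤ (was ⊥); enqueue []
  #16 pop 5: in=⊤ → ⊤ (no change)

Fixpoint:
  val[0] = ⊤
  val[1] = ⊤
  val[2] = ⊤
  val[3] = ⊤
  val[4] = ⊤
  val[5] = ⊤
  val[6] = ⊤

⊤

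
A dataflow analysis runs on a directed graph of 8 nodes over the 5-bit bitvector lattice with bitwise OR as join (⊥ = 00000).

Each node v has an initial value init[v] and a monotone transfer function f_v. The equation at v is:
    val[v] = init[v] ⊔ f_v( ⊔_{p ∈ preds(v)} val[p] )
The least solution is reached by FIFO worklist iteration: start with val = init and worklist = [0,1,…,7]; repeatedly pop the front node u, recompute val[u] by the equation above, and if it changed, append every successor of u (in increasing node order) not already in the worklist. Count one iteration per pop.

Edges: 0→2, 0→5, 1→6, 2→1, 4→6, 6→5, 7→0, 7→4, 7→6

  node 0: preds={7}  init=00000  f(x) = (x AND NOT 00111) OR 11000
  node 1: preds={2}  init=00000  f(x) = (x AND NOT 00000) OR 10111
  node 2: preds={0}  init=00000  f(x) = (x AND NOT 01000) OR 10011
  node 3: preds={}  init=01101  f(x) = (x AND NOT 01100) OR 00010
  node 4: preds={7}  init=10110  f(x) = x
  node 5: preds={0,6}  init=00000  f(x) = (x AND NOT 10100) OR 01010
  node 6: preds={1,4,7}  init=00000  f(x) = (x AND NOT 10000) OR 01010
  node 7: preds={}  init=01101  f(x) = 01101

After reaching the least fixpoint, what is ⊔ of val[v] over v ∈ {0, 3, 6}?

11111

Worklist (10 pops):
  #1 pop 0: in=01101 → 11000 (was 00000); enqueue []
  #2 pop 1: in=00000 → 10111 (was 00000); enqueue []
  #3 pop 2: in=11000 → 10011 (was 00000); enqueue [1]
  #4 pop 3: in=00000 → 01111 (was 01101); enqueue []
  #5 pop 4: in=01101 → 11111 (was 10110); enqueue []
  #6 pop 5: in=11000 → 01010 (was 00000); enqueue []
  #7 pop 6: in=11111 → 01111 (was 00000); enqueue [5]
  #8 pop 7: in=00000 → 01101 (no change)
  #9 pop 1: in=10011 → 10111 (no change)
  #10 pop 5: in=11111 → 01011 (was 01010); enqueue []

Fixpoint:
  val[0] = 11000
  val[1] = 10111
  val[2] = 10011
  val[3] = 01111
  val[4] = 11111
  val[5] = 01011
  val[6] = 01111
  val[7] = 01101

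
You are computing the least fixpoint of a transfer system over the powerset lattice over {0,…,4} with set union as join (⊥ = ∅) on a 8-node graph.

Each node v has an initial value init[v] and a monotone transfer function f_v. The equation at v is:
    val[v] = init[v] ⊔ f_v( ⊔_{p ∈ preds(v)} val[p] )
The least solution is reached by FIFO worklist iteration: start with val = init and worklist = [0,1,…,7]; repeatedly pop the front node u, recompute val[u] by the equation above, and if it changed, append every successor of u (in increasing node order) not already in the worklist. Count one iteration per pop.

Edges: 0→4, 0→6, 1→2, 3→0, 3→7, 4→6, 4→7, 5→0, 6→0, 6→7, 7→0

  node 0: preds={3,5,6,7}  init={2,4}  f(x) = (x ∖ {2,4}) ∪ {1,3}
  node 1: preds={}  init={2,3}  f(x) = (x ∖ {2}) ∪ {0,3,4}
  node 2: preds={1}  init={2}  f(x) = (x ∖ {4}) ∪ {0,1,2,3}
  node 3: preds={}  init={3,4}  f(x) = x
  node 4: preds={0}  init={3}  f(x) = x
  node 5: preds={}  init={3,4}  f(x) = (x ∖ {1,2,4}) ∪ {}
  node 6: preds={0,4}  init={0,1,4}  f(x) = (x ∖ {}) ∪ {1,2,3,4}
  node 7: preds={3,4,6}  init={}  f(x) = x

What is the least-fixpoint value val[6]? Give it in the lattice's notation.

Iteration log — 9 steps:
  step 1. node 0  ⊔preds={0,1,3,4}  new={0,1,2,3,4}  old={2,4}  +wl: 
  step 2. node 1  ⊔preds={}  new={0,2,3,4}  old={2,3}  +wl: 
  step 3. node 2  ⊔preds={0,2,3,4}  new={0,1,2,3}  old={2}  +wl: 
  step 4. node 3  ⊔preds={}  new={3,4}  stable
  step 5. node 4  ⊔preds={0,1,2,3,4}  new={0,1,2,3,4}  old={3}  +wl: 
  step 6. node 5  ⊔preds={}  new={3,4}  stable
  step 7. node 6  ⊔preds={0,1,2,3,4}  new={0,1,2,3,4}  old={0,1,4}  +wl: 0
  step 8. node 7  ⊔preds={0,1,2,3,4}  new={0,1,2,3,4}  old={}  +wl: 
  step 9. node 0  ⊔preds={0,1,2,3,4}  new={0,1,2,3,4}  stable

Least fixpoint reached:
  node 0: {0,1,2,3,4}
  node 1: {0,2,3,4}
  node 2: {0,1,2,3}
  node 3: {3,4}
  node 4: {0,1,2,3,4}
  node 5: {3,4}
  node 6: {0,1,2,3,4}
  node 7: {0,1,2,3,4}

{0,1,2,3,4}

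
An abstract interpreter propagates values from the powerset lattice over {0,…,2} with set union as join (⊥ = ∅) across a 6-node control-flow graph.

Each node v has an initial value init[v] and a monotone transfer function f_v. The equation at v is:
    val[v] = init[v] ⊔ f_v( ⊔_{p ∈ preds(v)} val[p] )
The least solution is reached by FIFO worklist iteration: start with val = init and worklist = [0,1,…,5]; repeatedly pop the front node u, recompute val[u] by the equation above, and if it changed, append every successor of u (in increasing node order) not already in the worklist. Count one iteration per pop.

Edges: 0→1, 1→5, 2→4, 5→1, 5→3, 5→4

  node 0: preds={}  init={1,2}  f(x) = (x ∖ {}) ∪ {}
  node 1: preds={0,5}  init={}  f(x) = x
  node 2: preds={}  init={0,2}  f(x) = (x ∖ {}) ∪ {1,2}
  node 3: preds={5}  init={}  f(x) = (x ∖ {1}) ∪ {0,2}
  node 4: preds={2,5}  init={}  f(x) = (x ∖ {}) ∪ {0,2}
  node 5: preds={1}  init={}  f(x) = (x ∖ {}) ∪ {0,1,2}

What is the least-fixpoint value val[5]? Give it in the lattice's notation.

{0,1,2}

Worklist (10 pops):
  #1 pop 0: in={} → {1,2} (no change)
  #2 pop 1: in={1,2} → {1,2} (was {}); enqueue []
  #3 pop 2: in={} → {0,1,2} (was {0,2}); enqueue []
  #4 pop 3: in={} → {0,2} (was {}); enqueue []
  #5 pop 4: in={0,1,2} → {0,1,2} (was {}); enqueue []
  #6 pop 5: in={1,2} → {0,1,2} (was {}); enqueue [1,3,4]
  #7 pop 1: in={0,1,2} → {0,1,2} (was {1,2}); enqueue [5]
  #8 pop 3: in={0,1,2} → {0,2} (no change)
  #9 pop 4: in={0,1,2} → {0,1,2} (no change)
  #10 pop 5: in={0,1,2} → {0,1,2} (no change)

Fixpoint:
  val[0] = {1,2}
  val[1] = {0,1,2}
  val[2] = {0,1,2}
  val[3] = {0,2}
  val[4] = {0,1,2}
  val[5] = {0,1,2}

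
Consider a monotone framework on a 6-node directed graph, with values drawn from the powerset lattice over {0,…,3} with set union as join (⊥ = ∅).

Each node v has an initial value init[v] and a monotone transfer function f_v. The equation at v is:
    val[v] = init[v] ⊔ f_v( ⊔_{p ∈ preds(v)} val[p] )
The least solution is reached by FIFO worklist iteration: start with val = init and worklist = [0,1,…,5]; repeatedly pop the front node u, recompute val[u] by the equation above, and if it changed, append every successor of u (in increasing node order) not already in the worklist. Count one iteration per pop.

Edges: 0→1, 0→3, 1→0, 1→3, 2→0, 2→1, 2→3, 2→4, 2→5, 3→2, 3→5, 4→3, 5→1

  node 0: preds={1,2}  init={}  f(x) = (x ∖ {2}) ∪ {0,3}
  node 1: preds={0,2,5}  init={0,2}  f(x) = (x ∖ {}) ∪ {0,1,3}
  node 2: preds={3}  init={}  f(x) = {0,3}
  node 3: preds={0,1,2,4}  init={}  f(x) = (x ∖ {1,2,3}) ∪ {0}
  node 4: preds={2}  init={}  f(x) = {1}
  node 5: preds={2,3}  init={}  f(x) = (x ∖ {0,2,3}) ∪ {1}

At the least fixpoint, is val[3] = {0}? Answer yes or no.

yes

Trace (10 dequeues):
  [1] u=0 | in {0,2} | out {0,3} | prev {} | push {}
  [2] u=1 | in {0,3} | out {0,1,2,3} | prev {0,2} | push {0}
  [3] u=2 | in {} | out {0,3} | prev {} | push {1}
  [4] u=3 | in {0,1,2,3} | out {0} | prev {} | push {2}
  [5] u=4 | in {0,3} | out {1} | prev {} | push {3}
  [6] u=5 | in {0,3} | out {1} | prev {} | push {}
  [7] u=0 | in {0,1,2,3} | out {0,1,3} | prev {0,3} | push {}
  [8] u=1 | in {0,1,3} | out {0,1,2,3} | ==
  [9] u=2 | in {0} | out {0,3} | ==
  [10] u=3 | in {0,1,2,3} | out {0} | ==

Converged values:
  [0] {0,1,3}
  [1] {0,1,2,3}
  [2] {0,3}
  [3] {0}
  [4] {1}
  [5] {1}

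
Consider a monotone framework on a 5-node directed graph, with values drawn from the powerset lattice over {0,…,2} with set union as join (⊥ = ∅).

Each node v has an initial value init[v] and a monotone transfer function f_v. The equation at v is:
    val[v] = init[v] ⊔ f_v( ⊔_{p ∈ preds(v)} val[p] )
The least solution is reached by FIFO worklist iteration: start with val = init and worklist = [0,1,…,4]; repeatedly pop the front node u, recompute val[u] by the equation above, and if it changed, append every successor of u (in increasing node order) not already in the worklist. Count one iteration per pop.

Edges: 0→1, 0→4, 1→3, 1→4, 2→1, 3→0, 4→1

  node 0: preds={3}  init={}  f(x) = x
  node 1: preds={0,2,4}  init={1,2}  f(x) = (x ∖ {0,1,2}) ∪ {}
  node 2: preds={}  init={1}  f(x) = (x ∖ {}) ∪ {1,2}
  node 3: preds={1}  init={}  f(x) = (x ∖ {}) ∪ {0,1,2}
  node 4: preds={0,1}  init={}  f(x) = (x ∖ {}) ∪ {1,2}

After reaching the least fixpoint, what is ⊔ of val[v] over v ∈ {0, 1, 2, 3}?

Iteration log — 10 steps:
  step 1. node 0  ⊔preds={}  new={}  stable
  step 2. node 1  ⊔preds={1}  new={1,2}  stable
  step 3. node 2  ⊔preds={}  new={1,2}  old={1}  +wl: 1
  step 4. node 3  ⊔preds={1,2}  new={0,1,2}  old={}  +wl: 0
  step 5. node 4  ⊔preds={1,2}  new={1,2}  old={}  +wl: 
  step 6. node 1  ⊔preds={1,2}  new={1,2}  stable
  step 7. node 0  ⊔preds={0,1,2}  new={0,1,2}  old={}  +wl: 1,4
  step 8. node 1  ⊔preds={0,1,2}  new={1,2}  stable
  step 9. node 4  ⊔preds={0,1,2}  new={0,1,2}  old={1,2}  +wl: 1
  step 10. node 1  ⊔preds={0,1,2}  new={1,2}  stable

Least fixpoint reached:
  node 0: {0,1,2}
  node 1: {1,2}
  node 2: {1,2}
  node 3: {0,1,2}
  node 4: {0,1,2}

{0,1,2}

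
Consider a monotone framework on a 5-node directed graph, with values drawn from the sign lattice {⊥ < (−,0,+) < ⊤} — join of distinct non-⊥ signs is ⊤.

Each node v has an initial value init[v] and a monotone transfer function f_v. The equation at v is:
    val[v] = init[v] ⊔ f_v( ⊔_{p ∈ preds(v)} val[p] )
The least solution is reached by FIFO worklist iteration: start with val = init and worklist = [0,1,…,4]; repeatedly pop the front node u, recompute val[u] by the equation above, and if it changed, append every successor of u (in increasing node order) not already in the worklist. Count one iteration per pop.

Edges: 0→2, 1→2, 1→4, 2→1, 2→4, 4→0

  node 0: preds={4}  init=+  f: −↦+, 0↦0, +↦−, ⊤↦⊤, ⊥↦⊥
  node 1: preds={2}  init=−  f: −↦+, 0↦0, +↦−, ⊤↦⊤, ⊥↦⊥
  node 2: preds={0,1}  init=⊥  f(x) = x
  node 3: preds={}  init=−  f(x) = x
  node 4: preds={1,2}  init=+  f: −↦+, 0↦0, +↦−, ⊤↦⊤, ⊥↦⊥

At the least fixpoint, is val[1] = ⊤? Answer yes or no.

Iteration log — 9 steps:
  step 1. node 0  ⊔preds=+  new=⊤  old=+  +wl: 
  step 2. node 1  ⊔preds=⊥  new=−  stable
  step 3. node 2  ⊔preds=⊤  new=⊤  old=⊥  +wl: 1
  step 4. node 3  ⊔preds=⊥  new=−  stable
  step 5. node 4  ⊔preds=⊤  new=⊤  old=+  +wl: 0
  step 6. node 1  ⊔preds=⊤  new=⊤  old=−  +wl: 2,4
  step 7. node 0  ⊔preds=⊤  new=⊤  stable
  step 8. node 2  ⊔preds=⊤  new=⊤  stable
  step 9. node 4  ⊔preds=⊤  new=⊤  stable

Least fixpoint reached:
  node 0: ⊤
  node 1: ⊤
  node 2: ⊤
  node 3: −
  node 4: ⊤

yes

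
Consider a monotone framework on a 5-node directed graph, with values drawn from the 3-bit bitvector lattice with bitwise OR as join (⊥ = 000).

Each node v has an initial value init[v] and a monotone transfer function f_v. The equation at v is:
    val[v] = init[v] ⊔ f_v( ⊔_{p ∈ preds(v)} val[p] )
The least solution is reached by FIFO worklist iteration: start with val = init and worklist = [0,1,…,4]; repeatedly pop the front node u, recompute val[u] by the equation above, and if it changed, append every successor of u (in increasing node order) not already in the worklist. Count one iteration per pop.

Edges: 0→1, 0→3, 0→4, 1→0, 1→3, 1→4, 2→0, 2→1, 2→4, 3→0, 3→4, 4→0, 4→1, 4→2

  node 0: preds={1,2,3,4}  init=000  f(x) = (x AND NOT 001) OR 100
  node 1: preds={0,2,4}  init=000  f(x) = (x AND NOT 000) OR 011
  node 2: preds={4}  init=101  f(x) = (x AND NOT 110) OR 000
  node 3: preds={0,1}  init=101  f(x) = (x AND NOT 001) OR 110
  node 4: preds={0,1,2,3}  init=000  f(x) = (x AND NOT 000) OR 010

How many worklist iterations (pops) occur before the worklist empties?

10

Worklist (10 pops):
  #1 pop 0: in=101 → 100 (was 000); enqueue []
  #2 pop 1: in=101 → 111 (was 000); enqueue [0]
  #3 pop 2: in=000 → 101 (no change)
  #4 pop 3: in=111 → 111 (was 101); enqueue []
  #5 pop 4: in=111 → 111 (was 000); enqueue [1,2]
  #6 pop 0: in=111 → 110 (was 100); enqueue [3,4]
  #7 pop 1: in=111 → 111 (no change)
  #8 pop 2: in=111 → 101 (no change)
  #9 pop 3: in=111 → 111 (no change)
  #10 pop 4: in=111 → 111 (no change)

Fixpoint:
  val[0] = 110
  val[1] = 111
  val[2] = 101
  val[3] = 111
  val[4] = 111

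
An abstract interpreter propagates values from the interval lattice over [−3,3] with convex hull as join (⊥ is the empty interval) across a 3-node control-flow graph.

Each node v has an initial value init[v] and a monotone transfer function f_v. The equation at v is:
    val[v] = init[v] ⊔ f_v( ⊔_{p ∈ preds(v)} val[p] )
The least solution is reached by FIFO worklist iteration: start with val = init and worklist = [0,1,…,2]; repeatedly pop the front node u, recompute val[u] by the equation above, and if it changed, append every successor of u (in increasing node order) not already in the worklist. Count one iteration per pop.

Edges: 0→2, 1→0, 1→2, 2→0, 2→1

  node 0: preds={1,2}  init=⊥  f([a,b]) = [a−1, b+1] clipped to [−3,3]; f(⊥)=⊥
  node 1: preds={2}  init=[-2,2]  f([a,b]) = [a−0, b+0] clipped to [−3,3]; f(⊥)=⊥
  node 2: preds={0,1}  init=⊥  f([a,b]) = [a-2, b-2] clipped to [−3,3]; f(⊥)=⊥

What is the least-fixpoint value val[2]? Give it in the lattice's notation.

Trace (7 dequeues):
  [1] u=0 | in [-2,2] | out [-3,3] | prev ⊥ | push {}
  [2] u=1 | in ⊥ | out [-2,2] | ==
  [3] u=2 | in [-3,3] | out [-3,1] | prev ⊥ | push {0,1}
  [4] u=0 | in [-3,2] | out [-3,3] | ==
  [5] u=1 | in [-3,1] | out [-3,2] | prev [-2,2] | push {0,2}
  [6] u=0 | in [-3,2] | out [-3,3] | ==
  [7] u=2 | in [-3,3] | out [-3,1] | ==

Converged values:
  [0] [-3,3]
  [1] [-3,2]
  [2] [-3,1]

[-3,1]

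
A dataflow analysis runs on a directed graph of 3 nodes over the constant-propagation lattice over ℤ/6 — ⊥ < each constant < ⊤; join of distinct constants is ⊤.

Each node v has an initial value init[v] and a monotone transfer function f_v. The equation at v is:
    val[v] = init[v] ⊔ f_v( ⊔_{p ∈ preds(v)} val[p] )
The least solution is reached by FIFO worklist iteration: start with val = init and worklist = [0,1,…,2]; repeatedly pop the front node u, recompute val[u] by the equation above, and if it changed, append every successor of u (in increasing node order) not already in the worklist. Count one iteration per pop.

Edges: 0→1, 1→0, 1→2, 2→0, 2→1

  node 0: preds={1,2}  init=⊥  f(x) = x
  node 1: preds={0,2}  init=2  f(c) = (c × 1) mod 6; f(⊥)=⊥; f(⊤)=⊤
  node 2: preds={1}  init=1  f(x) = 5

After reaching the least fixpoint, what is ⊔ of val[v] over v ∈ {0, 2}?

Trace (5 dequeues):
  [1] u=0 | in ⊤ | out ⊤ | prev ⊥ | push {}
  [2] u=1 | in ⊤ | out ⊤ | prev 2 | push {0}
  [3] u=2 | in ⊤ | out ⊤ | prev 1 | push {1}
  [4] u=0 | in ⊤ | out ⊤ | ==
  [5] u=1 | in ⊤ | out ⊤ | ==

Converged values:
  [0] ⊤
  [1] ⊤
  [2] ⊤

⊤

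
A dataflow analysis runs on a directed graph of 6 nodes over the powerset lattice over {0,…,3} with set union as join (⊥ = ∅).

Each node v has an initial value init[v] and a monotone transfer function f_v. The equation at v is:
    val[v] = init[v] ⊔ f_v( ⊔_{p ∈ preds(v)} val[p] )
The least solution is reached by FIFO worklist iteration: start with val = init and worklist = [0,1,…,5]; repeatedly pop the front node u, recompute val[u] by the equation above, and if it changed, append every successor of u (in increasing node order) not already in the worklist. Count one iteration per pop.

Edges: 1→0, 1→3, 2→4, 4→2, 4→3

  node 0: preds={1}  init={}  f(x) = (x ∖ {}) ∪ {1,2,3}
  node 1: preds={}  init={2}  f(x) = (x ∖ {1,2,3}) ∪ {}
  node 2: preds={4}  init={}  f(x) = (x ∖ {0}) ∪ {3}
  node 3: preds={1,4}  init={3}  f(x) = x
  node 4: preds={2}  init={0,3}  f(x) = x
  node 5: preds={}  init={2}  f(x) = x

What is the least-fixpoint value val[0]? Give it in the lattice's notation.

Iteration log — 6 steps:
  step 1. node 0  ⊔preds={2}  new={1,2,3}  old={}  +wl: 
  step 2. node 1  ⊔preds={}  new={2}  stable
  step 3. node 2  ⊔preds={0,3}  new={3}  old={}  +wl: 
  step 4. node 3  ⊔preds={0,2,3}  new={0,2,3}  old={3}  +wl: 
  step 5. node 4  ⊔preds={3}  new={0,3}  stable
  step 6. node 5  ⊔preds={}  new={2}  stable

Least fixpoint reached:
  node 0: {1,2,3}
  node 1: {2}
  node 2: {3}
  node 3: {0,2,3}
  node 4: {0,3}
  node 5: {2}

{1,2,3}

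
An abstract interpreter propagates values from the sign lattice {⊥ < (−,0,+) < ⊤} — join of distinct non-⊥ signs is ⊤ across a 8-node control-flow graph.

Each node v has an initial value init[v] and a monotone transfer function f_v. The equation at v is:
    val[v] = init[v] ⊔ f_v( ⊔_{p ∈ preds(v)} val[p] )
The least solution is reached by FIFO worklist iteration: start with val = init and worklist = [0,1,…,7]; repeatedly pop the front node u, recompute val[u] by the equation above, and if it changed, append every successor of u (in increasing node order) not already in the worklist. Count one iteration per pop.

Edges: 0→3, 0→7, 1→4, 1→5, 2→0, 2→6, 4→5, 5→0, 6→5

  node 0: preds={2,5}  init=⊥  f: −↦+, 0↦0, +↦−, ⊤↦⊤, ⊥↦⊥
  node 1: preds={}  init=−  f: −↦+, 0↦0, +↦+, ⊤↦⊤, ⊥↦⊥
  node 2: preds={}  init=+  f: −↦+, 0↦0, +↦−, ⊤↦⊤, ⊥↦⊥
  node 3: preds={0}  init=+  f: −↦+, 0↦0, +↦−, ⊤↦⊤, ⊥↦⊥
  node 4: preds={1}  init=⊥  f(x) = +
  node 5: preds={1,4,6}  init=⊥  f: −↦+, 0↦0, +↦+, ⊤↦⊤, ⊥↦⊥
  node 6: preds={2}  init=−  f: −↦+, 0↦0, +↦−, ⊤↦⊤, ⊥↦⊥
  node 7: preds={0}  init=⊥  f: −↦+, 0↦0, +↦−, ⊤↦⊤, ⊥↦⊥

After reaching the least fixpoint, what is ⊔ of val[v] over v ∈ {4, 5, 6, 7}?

⊤

Iteration log — 11 steps:
  step 1. node 0  ⊔preds=+  new=−  old=⊥  +wl: 
  step 2. node 1  ⊔preds=⊥  new=−  stable
  step 3. node 2  ⊔preds=⊥  new=+  stable
  step 4. node 3  ⊔preds=−  new=+  stable
  step 5. node 4  ⊔preds=−  new=+  old=⊥  +wl: 
  step 6. node 5  ⊔preds=⊤  new=⊤  old=⊥  +wl: 0
  step 7. node 6  ⊔preds=+  new=−  stable
  step 8. node 7  ⊔preds=−  new=+  old=⊥  +wl: 
  step 9. node 0  ⊔preds=⊤  new=⊤  old=−  +wl: 3,7
  step 10. node 3  ⊔preds=⊤  new=⊤  old=+  +wl: 
  step 11. node 7  ⊔preds=⊤  new=⊤  old=+  +wl: 

Least fixpoint reached:
  node 0: ⊤
  node 1: −
  node 2: +
  node 3: ⊤
  node 4: +
  node 5: ⊤
  node 6: −
  node 7: ⊤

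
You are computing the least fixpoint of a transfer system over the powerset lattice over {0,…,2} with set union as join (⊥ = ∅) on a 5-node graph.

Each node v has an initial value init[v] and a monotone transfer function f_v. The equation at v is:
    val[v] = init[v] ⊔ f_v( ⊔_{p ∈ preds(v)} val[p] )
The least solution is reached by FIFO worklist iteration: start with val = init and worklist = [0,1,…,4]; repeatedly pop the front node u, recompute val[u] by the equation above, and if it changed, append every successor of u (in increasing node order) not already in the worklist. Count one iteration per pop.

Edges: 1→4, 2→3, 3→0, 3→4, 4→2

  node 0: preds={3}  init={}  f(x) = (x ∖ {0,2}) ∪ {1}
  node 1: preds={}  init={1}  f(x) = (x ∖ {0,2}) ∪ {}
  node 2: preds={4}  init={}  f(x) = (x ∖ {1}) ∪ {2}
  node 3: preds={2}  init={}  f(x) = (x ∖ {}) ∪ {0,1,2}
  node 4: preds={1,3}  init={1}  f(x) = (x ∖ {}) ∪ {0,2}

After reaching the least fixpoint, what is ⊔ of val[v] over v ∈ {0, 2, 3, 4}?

Worklist (8 pops):
  #1 pop 0: in={} → {1} (was {}); enqueue []
  #2 pop 1: in={} → {1} (no change)
  #3 pop 2: in={1} → {2} (was {}); enqueue []
  #4 pop 3: in={2} → {0,1,2} (was {}); enqueue [0]
  #5 pop 4: in={0,1,2} → {0,1,2} (was {1}); enqueue [2]
  #6 pop 0: in={0,1,2} → {1} (no change)
  #7 pop 2: in={0,1,2} → {0,2} (was {2}); enqueue [3]
  #8 pop 3: in={0,2} → {0,1,2} (no change)

Fixpoint:
  val[0] = {1}
  val[1] = {1}
  val[2] = {0,2}
  val[3] = {0,1,2}
  val[4] = {0,1,2}

{0,1,2}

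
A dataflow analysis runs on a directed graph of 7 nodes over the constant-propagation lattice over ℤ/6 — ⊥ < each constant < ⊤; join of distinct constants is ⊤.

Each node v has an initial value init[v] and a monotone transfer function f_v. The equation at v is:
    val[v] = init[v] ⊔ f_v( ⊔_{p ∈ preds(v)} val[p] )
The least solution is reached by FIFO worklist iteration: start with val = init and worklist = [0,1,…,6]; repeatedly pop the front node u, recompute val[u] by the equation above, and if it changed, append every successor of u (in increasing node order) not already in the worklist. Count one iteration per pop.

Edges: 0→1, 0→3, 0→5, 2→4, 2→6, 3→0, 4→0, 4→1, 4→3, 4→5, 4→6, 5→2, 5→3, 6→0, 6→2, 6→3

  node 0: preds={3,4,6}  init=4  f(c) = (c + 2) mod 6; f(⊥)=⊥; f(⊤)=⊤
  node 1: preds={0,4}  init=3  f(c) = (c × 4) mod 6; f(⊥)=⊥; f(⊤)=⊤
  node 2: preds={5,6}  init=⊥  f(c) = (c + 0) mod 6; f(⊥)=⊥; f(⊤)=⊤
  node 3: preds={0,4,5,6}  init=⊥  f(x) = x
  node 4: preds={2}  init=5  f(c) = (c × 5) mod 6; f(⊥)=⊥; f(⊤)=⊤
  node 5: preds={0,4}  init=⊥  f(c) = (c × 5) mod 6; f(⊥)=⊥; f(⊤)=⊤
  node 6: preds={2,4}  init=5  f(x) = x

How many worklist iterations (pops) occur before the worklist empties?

13

Trace (13 dequeues):
  [1] u=0 | in 5 | out ⊤ | prev 4 | push {}
  [2] u=1 | in ⊤ | out ⊤ | prev 3 | push {}
  [3] u=2 | in 5 | out 5 | prev ⊥ | push {}
  [4] u=3 | in ⊤ | out ⊤ | prev ⊥ | push {0}
  [5] u=4 | in 5 | out ⊤ | prev 5 | push {1,3}
  [6] u=5 | in ⊤ | out ⊤ | prev ⊥ | push {2}
  [7] u=6 | in ⊤ | out ⊤ | prev 5 | push {}
  [8] u=0 | in ⊤ | out ⊤ | ==
  [9] u=1 | in ⊤ | out ⊤ | ==
  [10] u=3 | in ⊤ | out ⊤ | ==
  [11] u=2 | in ⊤ | out ⊤ | prev 5 | push {4,6}
  [12] u=4 | in ⊤ | out ⊤ | ==
  [13] u=6 | in ⊤ | out ⊤ | ==

Converged values:
  [0] ⊤
  [1] ⊤
  [2] ⊤
  [3] ⊤
  [4] ⊤
  [5] ⊤
  [6] ⊤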